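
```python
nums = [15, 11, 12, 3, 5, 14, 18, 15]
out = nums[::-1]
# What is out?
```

nums has length 8. The slice nums[::-1] selects indices [7, 6, 5, 4, 3, 2, 1, 0] (7->15, 6->18, 5->14, 4->5, 3->3, 2->12, 1->11, 0->15), giving [15, 18, 14, 5, 3, 12, 11, 15].

[15, 18, 14, 5, 3, 12, 11, 15]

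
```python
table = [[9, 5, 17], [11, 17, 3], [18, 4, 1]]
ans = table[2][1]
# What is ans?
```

table[2] = [18, 4, 1]. Taking column 1 of that row yields 4.

4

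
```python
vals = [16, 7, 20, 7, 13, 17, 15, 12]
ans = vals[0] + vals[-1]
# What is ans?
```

vals has length 8. vals[0] = 16.
vals has length 8. Negative index -1 maps to positive index 8 + (-1) = 7. vals[7] = 12.
Sum: 16 + 12 = 28.

28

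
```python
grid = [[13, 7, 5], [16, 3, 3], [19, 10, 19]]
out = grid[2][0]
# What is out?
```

grid[2] = [19, 10, 19]. Taking column 0 of that row yields 19.

19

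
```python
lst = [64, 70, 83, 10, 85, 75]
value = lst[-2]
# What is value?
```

lst has length 6. Negative index -2 maps to positive index 6 + (-2) = 4. lst[4] = 85.

85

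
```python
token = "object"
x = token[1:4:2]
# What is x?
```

token has length 6. The slice token[1:4:2] selects indices [1, 3] (1->'b', 3->'e'), giving 'be'.

'be'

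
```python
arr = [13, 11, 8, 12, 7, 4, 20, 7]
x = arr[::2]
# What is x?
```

arr has length 8. The slice arr[::2] selects indices [0, 2, 4, 6] (0->13, 2->8, 4->7, 6->20), giving [13, 8, 7, 20].

[13, 8, 7, 20]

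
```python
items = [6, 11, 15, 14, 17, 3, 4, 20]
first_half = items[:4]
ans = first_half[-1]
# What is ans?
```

items has length 8. The slice items[:4] selects indices [0, 1, 2, 3] (0->6, 1->11, 2->15, 3->14), giving [6, 11, 15, 14]. So first_half = [6, 11, 15, 14]. Then first_half[-1] = 14.

14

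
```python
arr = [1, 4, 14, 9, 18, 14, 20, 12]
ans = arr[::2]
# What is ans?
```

arr has length 8. The slice arr[::2] selects indices [0, 2, 4, 6] (0->1, 2->14, 4->18, 6->20), giving [1, 14, 18, 20].

[1, 14, 18, 20]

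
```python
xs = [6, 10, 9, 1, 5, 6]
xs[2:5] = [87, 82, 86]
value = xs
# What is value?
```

xs starts as [6, 10, 9, 1, 5, 6] (length 6). The slice xs[2:5] covers indices [2, 3, 4] with values [9, 1, 5]. Replacing that slice with [87, 82, 86] (same length) produces [6, 10, 87, 82, 86, 6].

[6, 10, 87, 82, 86, 6]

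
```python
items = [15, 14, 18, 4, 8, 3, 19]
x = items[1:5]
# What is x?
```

items has length 7. The slice items[1:5] selects indices [1, 2, 3, 4] (1->14, 2->18, 3->4, 4->8), giving [14, 18, 4, 8].

[14, 18, 4, 8]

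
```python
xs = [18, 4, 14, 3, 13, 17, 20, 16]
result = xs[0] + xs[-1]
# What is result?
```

xs has length 8. xs[0] = 18.
xs has length 8. Negative index -1 maps to positive index 8 + (-1) = 7. xs[7] = 16.
Sum: 18 + 16 = 34.

34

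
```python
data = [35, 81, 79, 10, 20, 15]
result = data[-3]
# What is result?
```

data has length 6. Negative index -3 maps to positive index 6 + (-3) = 3. data[3] = 10.

10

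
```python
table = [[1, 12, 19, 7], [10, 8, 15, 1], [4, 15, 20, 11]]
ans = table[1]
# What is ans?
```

table has 3 rows. Row 1 is [10, 8, 15, 1].

[10, 8, 15, 1]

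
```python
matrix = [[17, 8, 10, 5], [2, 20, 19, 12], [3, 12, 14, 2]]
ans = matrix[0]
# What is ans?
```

matrix has 3 rows. Row 0 is [17, 8, 10, 5].

[17, 8, 10, 5]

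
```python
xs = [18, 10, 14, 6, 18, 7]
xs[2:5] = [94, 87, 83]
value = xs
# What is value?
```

xs starts as [18, 10, 14, 6, 18, 7] (length 6). The slice xs[2:5] covers indices [2, 3, 4] with values [14, 6, 18]. Replacing that slice with [94, 87, 83] (same length) produces [18, 10, 94, 87, 83, 7].

[18, 10, 94, 87, 83, 7]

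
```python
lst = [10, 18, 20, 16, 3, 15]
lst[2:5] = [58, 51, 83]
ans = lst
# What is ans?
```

lst starts as [10, 18, 20, 16, 3, 15] (length 6). The slice lst[2:5] covers indices [2, 3, 4] with values [20, 16, 3]. Replacing that slice with [58, 51, 83] (same length) produces [10, 18, 58, 51, 83, 15].

[10, 18, 58, 51, 83, 15]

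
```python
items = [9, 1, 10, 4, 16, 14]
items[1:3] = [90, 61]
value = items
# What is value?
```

items starts as [9, 1, 10, 4, 16, 14] (length 6). The slice items[1:3] covers indices [1, 2] with values [1, 10]. Replacing that slice with [90, 61] (same length) produces [9, 90, 61, 4, 16, 14].

[9, 90, 61, 4, 16, 14]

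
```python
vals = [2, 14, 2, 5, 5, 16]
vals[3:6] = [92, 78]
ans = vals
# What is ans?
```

vals starts as [2, 14, 2, 5, 5, 16] (length 6). The slice vals[3:6] covers indices [3, 4, 5] with values [5, 5, 16]. Replacing that slice with [92, 78] (different length) produces [2, 14, 2, 92, 78].

[2, 14, 2, 92, 78]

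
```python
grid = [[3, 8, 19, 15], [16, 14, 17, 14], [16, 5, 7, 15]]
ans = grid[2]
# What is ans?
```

grid has 3 rows. Row 2 is [16, 5, 7, 15].

[16, 5, 7, 15]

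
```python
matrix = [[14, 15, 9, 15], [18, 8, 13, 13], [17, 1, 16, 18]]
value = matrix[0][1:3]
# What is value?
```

matrix[0] = [14, 15, 9, 15]. matrix[0] has length 4. The slice matrix[0][1:3] selects indices [1, 2] (1->15, 2->9), giving [15, 9].

[15, 9]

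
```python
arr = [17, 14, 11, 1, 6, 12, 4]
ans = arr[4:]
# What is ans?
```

arr has length 7. The slice arr[4:] selects indices [4, 5, 6] (4->6, 5->12, 6->4), giving [6, 12, 4].

[6, 12, 4]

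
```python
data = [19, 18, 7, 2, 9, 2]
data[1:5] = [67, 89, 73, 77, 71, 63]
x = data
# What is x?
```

data starts as [19, 18, 7, 2, 9, 2] (length 6). The slice data[1:5] covers indices [1, 2, 3, 4] with values [18, 7, 2, 9]. Replacing that slice with [67, 89, 73, 77, 71, 63] (different length) produces [19, 67, 89, 73, 77, 71, 63, 2].

[19, 67, 89, 73, 77, 71, 63, 2]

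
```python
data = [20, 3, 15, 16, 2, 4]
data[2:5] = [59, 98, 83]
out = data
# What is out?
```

data starts as [20, 3, 15, 16, 2, 4] (length 6). The slice data[2:5] covers indices [2, 3, 4] with values [15, 16, 2]. Replacing that slice with [59, 98, 83] (same length) produces [20, 3, 59, 98, 83, 4].

[20, 3, 59, 98, 83, 4]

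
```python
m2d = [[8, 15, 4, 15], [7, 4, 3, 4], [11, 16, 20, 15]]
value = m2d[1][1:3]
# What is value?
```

m2d[1] = [7, 4, 3, 4]. m2d[1] has length 4. The slice m2d[1][1:3] selects indices [1, 2] (1->4, 2->3), giving [4, 3].

[4, 3]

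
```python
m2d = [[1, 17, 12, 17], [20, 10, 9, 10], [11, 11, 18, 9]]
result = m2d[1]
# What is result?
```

m2d has 3 rows. Row 1 is [20, 10, 9, 10].

[20, 10, 9, 10]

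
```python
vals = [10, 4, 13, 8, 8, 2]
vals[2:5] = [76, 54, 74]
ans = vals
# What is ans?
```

vals starts as [10, 4, 13, 8, 8, 2] (length 6). The slice vals[2:5] covers indices [2, 3, 4] with values [13, 8, 8]. Replacing that slice with [76, 54, 74] (same length) produces [10, 4, 76, 54, 74, 2].

[10, 4, 76, 54, 74, 2]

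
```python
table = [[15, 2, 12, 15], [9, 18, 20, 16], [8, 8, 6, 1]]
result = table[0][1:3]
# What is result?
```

table[0] = [15, 2, 12, 15]. table[0] has length 4. The slice table[0][1:3] selects indices [1, 2] (1->2, 2->12), giving [2, 12].

[2, 12]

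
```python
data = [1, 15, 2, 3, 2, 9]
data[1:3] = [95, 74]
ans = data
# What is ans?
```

data starts as [1, 15, 2, 3, 2, 9] (length 6). The slice data[1:3] covers indices [1, 2] with values [15, 2]. Replacing that slice with [95, 74] (same length) produces [1, 95, 74, 3, 2, 9].

[1, 95, 74, 3, 2, 9]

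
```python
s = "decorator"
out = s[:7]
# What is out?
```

s has length 9. The slice s[:7] selects indices [0, 1, 2, 3, 4, 5, 6] (0->'d', 1->'e', 2->'c', 3->'o', 4->'r', 5->'a', 6->'t'), giving 'decorat'.

'decorat'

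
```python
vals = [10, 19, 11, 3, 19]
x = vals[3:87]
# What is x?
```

vals has length 5. The slice vals[3:87] selects indices [3, 4] (3->3, 4->19), giving [3, 19].

[3, 19]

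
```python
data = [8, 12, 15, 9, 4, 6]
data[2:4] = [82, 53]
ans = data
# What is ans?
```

data starts as [8, 12, 15, 9, 4, 6] (length 6). The slice data[2:4] covers indices [2, 3] with values [15, 9]. Replacing that slice with [82, 53] (same length) produces [8, 12, 82, 53, 4, 6].

[8, 12, 82, 53, 4, 6]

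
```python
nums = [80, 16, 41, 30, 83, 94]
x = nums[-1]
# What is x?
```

nums has length 6. Negative index -1 maps to positive index 6 + (-1) = 5. nums[5] = 94.

94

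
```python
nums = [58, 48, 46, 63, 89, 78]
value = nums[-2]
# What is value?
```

nums has length 6. Negative index -2 maps to positive index 6 + (-2) = 4. nums[4] = 89.

89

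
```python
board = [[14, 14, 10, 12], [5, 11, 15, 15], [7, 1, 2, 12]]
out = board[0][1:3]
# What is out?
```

board[0] = [14, 14, 10, 12]. board[0] has length 4. The slice board[0][1:3] selects indices [1, 2] (1->14, 2->10), giving [14, 10].

[14, 10]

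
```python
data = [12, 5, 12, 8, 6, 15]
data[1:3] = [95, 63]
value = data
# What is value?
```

data starts as [12, 5, 12, 8, 6, 15] (length 6). The slice data[1:3] covers indices [1, 2] with values [5, 12]. Replacing that slice with [95, 63] (same length) produces [12, 95, 63, 8, 6, 15].

[12, 95, 63, 8, 6, 15]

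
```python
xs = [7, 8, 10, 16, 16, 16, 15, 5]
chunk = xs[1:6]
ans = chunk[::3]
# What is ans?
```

xs has length 8. The slice xs[1:6] selects indices [1, 2, 3, 4, 5] (1->8, 2->10, 3->16, 4->16, 5->16), giving [8, 10, 16, 16, 16]. So chunk = [8, 10, 16, 16, 16]. chunk has length 5. The slice chunk[::3] selects indices [0, 3] (0->8, 3->16), giving [8, 16].

[8, 16]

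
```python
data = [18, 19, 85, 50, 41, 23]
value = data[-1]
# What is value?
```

data has length 6. Negative index -1 maps to positive index 6 + (-1) = 5. data[5] = 23.

23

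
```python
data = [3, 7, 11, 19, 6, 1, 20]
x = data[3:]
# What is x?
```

data has length 7. The slice data[3:] selects indices [3, 4, 5, 6] (3->19, 4->6, 5->1, 6->20), giving [19, 6, 1, 20].

[19, 6, 1, 20]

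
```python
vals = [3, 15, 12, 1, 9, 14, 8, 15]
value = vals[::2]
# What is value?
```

vals has length 8. The slice vals[::2] selects indices [0, 2, 4, 6] (0->3, 2->12, 4->9, 6->8), giving [3, 12, 9, 8].

[3, 12, 9, 8]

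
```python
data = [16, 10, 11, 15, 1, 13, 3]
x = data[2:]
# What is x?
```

data has length 7. The slice data[2:] selects indices [2, 3, 4, 5, 6] (2->11, 3->15, 4->1, 5->13, 6->3), giving [11, 15, 1, 13, 3].

[11, 15, 1, 13, 3]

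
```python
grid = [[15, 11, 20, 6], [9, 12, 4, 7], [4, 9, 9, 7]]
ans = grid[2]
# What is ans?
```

grid has 3 rows. Row 2 is [4, 9, 9, 7].

[4, 9, 9, 7]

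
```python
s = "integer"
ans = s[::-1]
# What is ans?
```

s has length 7. The slice s[::-1] selects indices [6, 5, 4, 3, 2, 1, 0] (6->'r', 5->'e', 4->'g', 3->'e', 2->'t', 1->'n', 0->'i'), giving 'regetni'.

'regetni'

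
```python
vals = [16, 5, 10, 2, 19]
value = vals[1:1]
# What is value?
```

vals has length 5. The slice vals[1:1] resolves to an empty index range, so the result is [].

[]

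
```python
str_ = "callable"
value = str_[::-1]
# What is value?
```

str_ has length 8. The slice str_[::-1] selects indices [7, 6, 5, 4, 3, 2, 1, 0] (7->'e', 6->'l', 5->'b', 4->'a', 3->'l', 2->'l', 1->'a', 0->'c'), giving 'elballac'.

'elballac'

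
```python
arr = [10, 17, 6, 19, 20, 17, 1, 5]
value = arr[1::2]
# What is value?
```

arr has length 8. The slice arr[1::2] selects indices [1, 3, 5, 7] (1->17, 3->19, 5->17, 7->5), giving [17, 19, 17, 5].

[17, 19, 17, 5]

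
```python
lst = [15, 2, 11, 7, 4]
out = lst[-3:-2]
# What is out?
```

lst has length 5. The slice lst[-3:-2] selects indices [2] (2->11), giving [11].

[11]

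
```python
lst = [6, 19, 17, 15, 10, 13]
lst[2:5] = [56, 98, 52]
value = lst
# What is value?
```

lst starts as [6, 19, 17, 15, 10, 13] (length 6). The slice lst[2:5] covers indices [2, 3, 4] with values [17, 15, 10]. Replacing that slice with [56, 98, 52] (same length) produces [6, 19, 56, 98, 52, 13].

[6, 19, 56, 98, 52, 13]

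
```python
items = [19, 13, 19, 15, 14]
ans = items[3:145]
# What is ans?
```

items has length 5. The slice items[3:145] selects indices [3, 4] (3->15, 4->14), giving [15, 14].

[15, 14]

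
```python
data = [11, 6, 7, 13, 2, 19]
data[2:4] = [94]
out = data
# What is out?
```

data starts as [11, 6, 7, 13, 2, 19] (length 6). The slice data[2:4] covers indices [2, 3] with values [7, 13]. Replacing that slice with [94] (different length) produces [11, 6, 94, 2, 19].

[11, 6, 94, 2, 19]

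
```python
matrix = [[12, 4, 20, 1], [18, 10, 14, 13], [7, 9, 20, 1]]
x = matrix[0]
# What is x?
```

matrix has 3 rows. Row 0 is [12, 4, 20, 1].

[12, 4, 20, 1]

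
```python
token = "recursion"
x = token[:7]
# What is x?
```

token has length 9. The slice token[:7] selects indices [0, 1, 2, 3, 4, 5, 6] (0->'r', 1->'e', 2->'c', 3->'u', 4->'r', 5->'s', 6->'i'), giving 'recursi'.

'recursi'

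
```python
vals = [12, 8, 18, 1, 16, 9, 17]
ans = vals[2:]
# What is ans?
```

vals has length 7. The slice vals[2:] selects indices [2, 3, 4, 5, 6] (2->18, 3->1, 4->16, 5->9, 6->17), giving [18, 1, 16, 9, 17].

[18, 1, 16, 9, 17]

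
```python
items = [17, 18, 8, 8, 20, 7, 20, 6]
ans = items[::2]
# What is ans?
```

items has length 8. The slice items[::2] selects indices [0, 2, 4, 6] (0->17, 2->8, 4->20, 6->20), giving [17, 8, 20, 20].

[17, 8, 20, 20]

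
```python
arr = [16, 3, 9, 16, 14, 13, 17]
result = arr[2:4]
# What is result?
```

arr has length 7. The slice arr[2:4] selects indices [2, 3] (2->9, 3->16), giving [9, 16].

[9, 16]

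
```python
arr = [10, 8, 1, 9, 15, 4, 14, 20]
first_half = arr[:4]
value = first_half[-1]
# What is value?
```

arr has length 8. The slice arr[:4] selects indices [0, 1, 2, 3] (0->10, 1->8, 2->1, 3->9), giving [10, 8, 1, 9]. So first_half = [10, 8, 1, 9]. Then first_half[-1] = 9.

9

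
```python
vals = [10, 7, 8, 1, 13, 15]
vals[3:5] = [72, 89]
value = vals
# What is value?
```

vals starts as [10, 7, 8, 1, 13, 15] (length 6). The slice vals[3:5] covers indices [3, 4] with values [1, 13]. Replacing that slice with [72, 89] (same length) produces [10, 7, 8, 72, 89, 15].

[10, 7, 8, 72, 89, 15]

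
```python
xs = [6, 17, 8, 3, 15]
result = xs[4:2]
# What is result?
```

xs has length 5. The slice xs[4:2] resolves to an empty index range, so the result is [].

[]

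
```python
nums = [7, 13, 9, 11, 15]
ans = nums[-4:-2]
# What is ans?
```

nums has length 5. The slice nums[-4:-2] selects indices [1, 2] (1->13, 2->9), giving [13, 9].

[13, 9]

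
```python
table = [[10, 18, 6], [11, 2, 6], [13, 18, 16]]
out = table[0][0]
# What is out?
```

table[0] = [10, 18, 6]. Taking column 0 of that row yields 10.

10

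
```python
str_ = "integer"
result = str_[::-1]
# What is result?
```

str_ has length 7. The slice str_[::-1] selects indices [6, 5, 4, 3, 2, 1, 0] (6->'r', 5->'e', 4->'g', 3->'e', 2->'t', 1->'n', 0->'i'), giving 'regetni'.

'regetni'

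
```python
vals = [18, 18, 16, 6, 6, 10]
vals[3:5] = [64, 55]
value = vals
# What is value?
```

vals starts as [18, 18, 16, 6, 6, 10] (length 6). The slice vals[3:5] covers indices [3, 4] with values [6, 6]. Replacing that slice with [64, 55] (same length) produces [18, 18, 16, 64, 55, 10].

[18, 18, 16, 64, 55, 10]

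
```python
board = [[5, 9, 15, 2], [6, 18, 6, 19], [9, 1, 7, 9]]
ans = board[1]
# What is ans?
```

board has 3 rows. Row 1 is [6, 18, 6, 19].

[6, 18, 6, 19]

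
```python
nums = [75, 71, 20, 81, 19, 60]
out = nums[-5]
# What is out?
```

nums has length 6. Negative index -5 maps to positive index 6 + (-5) = 1. nums[1] = 71.

71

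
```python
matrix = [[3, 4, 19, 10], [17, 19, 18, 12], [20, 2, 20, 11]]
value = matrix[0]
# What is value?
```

matrix has 3 rows. Row 0 is [3, 4, 19, 10].

[3, 4, 19, 10]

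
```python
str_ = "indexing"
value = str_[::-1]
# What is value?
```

str_ has length 8. The slice str_[::-1] selects indices [7, 6, 5, 4, 3, 2, 1, 0] (7->'g', 6->'n', 5->'i', 4->'x', 3->'e', 2->'d', 1->'n', 0->'i'), giving 'gnixedni'.

'gnixedni'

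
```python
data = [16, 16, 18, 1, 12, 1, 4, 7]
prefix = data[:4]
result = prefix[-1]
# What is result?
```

data has length 8. The slice data[:4] selects indices [0, 1, 2, 3] (0->16, 1->16, 2->18, 3->1), giving [16, 16, 18, 1]. So prefix = [16, 16, 18, 1]. Then prefix[-1] = 1.

1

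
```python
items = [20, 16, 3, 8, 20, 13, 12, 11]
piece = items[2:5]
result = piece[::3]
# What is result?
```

items has length 8. The slice items[2:5] selects indices [2, 3, 4] (2->3, 3->8, 4->20), giving [3, 8, 20]. So piece = [3, 8, 20]. piece has length 3. The slice piece[::3] selects indices [0] (0->3), giving [3].

[3]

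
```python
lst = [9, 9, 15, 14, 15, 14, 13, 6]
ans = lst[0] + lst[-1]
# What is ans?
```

lst has length 8. lst[0] = 9.
lst has length 8. Negative index -1 maps to positive index 8 + (-1) = 7. lst[7] = 6.
Sum: 9 + 6 = 15.

15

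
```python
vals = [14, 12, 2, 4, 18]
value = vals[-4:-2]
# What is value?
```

vals has length 5. The slice vals[-4:-2] selects indices [1, 2] (1->12, 2->2), giving [12, 2].

[12, 2]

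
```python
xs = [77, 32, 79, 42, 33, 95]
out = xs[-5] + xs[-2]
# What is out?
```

xs has length 6. Negative index -5 maps to positive index 6 + (-5) = 1. xs[1] = 32.
xs has length 6. Negative index -2 maps to positive index 6 + (-2) = 4. xs[4] = 33.
Sum: 32 + 33 = 65.

65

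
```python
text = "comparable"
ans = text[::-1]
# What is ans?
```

text has length 10. The slice text[::-1] selects indices [9, 8, 7, 6, 5, 4, 3, 2, 1, 0] (9->'e', 8->'l', 7->'b', 6->'a', 5->'r', 4->'a', 3->'p', 2->'m', 1->'o', 0->'c'), giving 'elbarapmoc'.

'elbarapmoc'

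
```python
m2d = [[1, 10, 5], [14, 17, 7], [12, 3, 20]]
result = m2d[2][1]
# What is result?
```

m2d[2] = [12, 3, 20]. Taking column 1 of that row yields 3.

3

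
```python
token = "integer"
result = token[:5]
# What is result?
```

token has length 7. The slice token[:5] selects indices [0, 1, 2, 3, 4] (0->'i', 1->'n', 2->'t', 3->'e', 4->'g'), giving 'integ'.

'integ'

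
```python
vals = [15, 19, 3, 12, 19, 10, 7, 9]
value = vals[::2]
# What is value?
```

vals has length 8. The slice vals[::2] selects indices [0, 2, 4, 6] (0->15, 2->3, 4->19, 6->7), giving [15, 3, 19, 7].

[15, 3, 19, 7]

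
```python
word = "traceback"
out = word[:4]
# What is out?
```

word has length 9. The slice word[:4] selects indices [0, 1, 2, 3] (0->'t', 1->'r', 2->'a', 3->'c'), giving 'trac'.

'trac'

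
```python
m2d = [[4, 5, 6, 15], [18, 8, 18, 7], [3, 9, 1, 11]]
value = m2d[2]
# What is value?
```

m2d has 3 rows. Row 2 is [3, 9, 1, 11].

[3, 9, 1, 11]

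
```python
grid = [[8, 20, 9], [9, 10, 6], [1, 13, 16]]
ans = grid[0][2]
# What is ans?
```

grid[0] = [8, 20, 9]. Taking column 2 of that row yields 9.

9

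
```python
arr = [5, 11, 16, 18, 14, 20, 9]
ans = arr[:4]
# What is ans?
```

arr has length 7. The slice arr[:4] selects indices [0, 1, 2, 3] (0->5, 1->11, 2->16, 3->18), giving [5, 11, 16, 18].

[5, 11, 16, 18]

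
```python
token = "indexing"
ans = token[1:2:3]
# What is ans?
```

token has length 8. The slice token[1:2:3] selects indices [1] (1->'n'), giving 'n'.

'n'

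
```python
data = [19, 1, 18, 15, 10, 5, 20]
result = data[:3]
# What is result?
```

data has length 7. The slice data[:3] selects indices [0, 1, 2] (0->19, 1->1, 2->18), giving [19, 1, 18].

[19, 1, 18]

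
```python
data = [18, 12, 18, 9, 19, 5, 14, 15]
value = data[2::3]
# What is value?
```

data has length 8. The slice data[2::3] selects indices [2, 5] (2->18, 5->5), giving [18, 5].

[18, 5]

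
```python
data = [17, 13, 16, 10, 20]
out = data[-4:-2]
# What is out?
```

data has length 5. The slice data[-4:-2] selects indices [1, 2] (1->13, 2->16), giving [13, 16].

[13, 16]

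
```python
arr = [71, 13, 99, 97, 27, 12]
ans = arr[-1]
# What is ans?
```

arr has length 6. Negative index -1 maps to positive index 6 + (-1) = 5. arr[5] = 12.

12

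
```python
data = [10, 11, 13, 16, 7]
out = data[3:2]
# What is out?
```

data has length 5. The slice data[3:2] resolves to an empty index range, so the result is [].

[]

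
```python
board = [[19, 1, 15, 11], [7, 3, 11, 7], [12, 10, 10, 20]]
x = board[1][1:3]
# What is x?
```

board[1] = [7, 3, 11, 7]. board[1] has length 4. The slice board[1][1:3] selects indices [1, 2] (1->3, 2->11), giving [3, 11].

[3, 11]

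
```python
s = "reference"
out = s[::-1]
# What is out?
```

s has length 9. The slice s[::-1] selects indices [8, 7, 6, 5, 4, 3, 2, 1, 0] (8->'e', 7->'c', 6->'n', 5->'e', 4->'r', 3->'e', 2->'f', 1->'e', 0->'r'), giving 'ecnerefer'.

'ecnerefer'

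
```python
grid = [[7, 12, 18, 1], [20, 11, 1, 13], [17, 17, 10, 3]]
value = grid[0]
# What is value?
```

grid has 3 rows. Row 0 is [7, 12, 18, 1].

[7, 12, 18, 1]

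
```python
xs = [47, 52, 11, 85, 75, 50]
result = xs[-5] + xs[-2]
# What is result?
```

xs has length 6. Negative index -5 maps to positive index 6 + (-5) = 1. xs[1] = 52.
xs has length 6. Negative index -2 maps to positive index 6 + (-2) = 4. xs[4] = 75.
Sum: 52 + 75 = 127.

127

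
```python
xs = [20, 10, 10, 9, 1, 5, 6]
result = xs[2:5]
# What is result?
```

xs has length 7. The slice xs[2:5] selects indices [2, 3, 4] (2->10, 3->9, 4->1), giving [10, 9, 1].

[10, 9, 1]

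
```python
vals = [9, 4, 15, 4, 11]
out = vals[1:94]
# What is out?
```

vals has length 5. The slice vals[1:94] selects indices [1, 2, 3, 4] (1->4, 2->15, 3->4, 4->11), giving [4, 15, 4, 11].

[4, 15, 4, 11]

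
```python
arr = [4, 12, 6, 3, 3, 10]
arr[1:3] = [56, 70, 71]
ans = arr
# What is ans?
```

arr starts as [4, 12, 6, 3, 3, 10] (length 6). The slice arr[1:3] covers indices [1, 2] with values [12, 6]. Replacing that slice with [56, 70, 71] (different length) produces [4, 56, 70, 71, 3, 3, 10].

[4, 56, 70, 71, 3, 3, 10]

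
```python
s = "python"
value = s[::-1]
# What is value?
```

s has length 6. The slice s[::-1] selects indices [5, 4, 3, 2, 1, 0] (5->'n', 4->'o', 3->'h', 2->'t', 1->'y', 0->'p'), giving 'nohtyp'.

'nohtyp'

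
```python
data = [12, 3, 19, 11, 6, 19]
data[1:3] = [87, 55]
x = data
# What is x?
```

data starts as [12, 3, 19, 11, 6, 19] (length 6). The slice data[1:3] covers indices [1, 2] with values [3, 19]. Replacing that slice with [87, 55] (same length) produces [12, 87, 55, 11, 6, 19].

[12, 87, 55, 11, 6, 19]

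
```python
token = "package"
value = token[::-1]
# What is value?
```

token has length 7. The slice token[::-1] selects indices [6, 5, 4, 3, 2, 1, 0] (6->'e', 5->'g', 4->'a', 3->'k', 2->'c', 1->'a', 0->'p'), giving 'egakcap'.

'egakcap'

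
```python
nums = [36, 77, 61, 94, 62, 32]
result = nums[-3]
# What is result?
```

nums has length 6. Negative index -3 maps to positive index 6 + (-3) = 3. nums[3] = 94.

94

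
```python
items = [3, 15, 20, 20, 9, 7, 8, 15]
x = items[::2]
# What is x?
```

items has length 8. The slice items[::2] selects indices [0, 2, 4, 6] (0->3, 2->20, 4->9, 6->8), giving [3, 20, 9, 8].

[3, 20, 9, 8]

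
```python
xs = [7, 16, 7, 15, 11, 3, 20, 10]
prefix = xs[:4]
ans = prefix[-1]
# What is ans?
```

xs has length 8. The slice xs[:4] selects indices [0, 1, 2, 3] (0->7, 1->16, 2->7, 3->15), giving [7, 16, 7, 15]. So prefix = [7, 16, 7, 15]. Then prefix[-1] = 15.

15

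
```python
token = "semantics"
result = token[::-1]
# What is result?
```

token has length 9. The slice token[::-1] selects indices [8, 7, 6, 5, 4, 3, 2, 1, 0] (8->'s', 7->'c', 6->'i', 5->'t', 4->'n', 3->'a', 2->'m', 1->'e', 0->'s'), giving 'scitnames'.

'scitnames'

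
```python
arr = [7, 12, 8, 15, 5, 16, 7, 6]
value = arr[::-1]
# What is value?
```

arr has length 8. The slice arr[::-1] selects indices [7, 6, 5, 4, 3, 2, 1, 0] (7->6, 6->7, 5->16, 4->5, 3->15, 2->8, 1->12, 0->7), giving [6, 7, 16, 5, 15, 8, 12, 7].

[6, 7, 16, 5, 15, 8, 12, 7]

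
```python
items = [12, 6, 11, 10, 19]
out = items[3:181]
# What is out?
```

items has length 5. The slice items[3:181] selects indices [3, 4] (3->10, 4->19), giving [10, 19].

[10, 19]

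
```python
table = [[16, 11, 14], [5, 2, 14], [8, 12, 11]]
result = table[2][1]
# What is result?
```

table[2] = [8, 12, 11]. Taking column 1 of that row yields 12.

12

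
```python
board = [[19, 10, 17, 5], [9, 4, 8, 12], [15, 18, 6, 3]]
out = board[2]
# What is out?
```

board has 3 rows. Row 2 is [15, 18, 6, 3].

[15, 18, 6, 3]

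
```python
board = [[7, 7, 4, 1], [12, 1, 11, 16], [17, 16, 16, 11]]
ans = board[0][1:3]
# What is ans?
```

board[0] = [7, 7, 4, 1]. board[0] has length 4. The slice board[0][1:3] selects indices [1, 2] (1->7, 2->4), giving [7, 4].

[7, 4]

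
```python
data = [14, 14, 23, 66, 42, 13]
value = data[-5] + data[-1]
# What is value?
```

data has length 6. Negative index -5 maps to positive index 6 + (-5) = 1. data[1] = 14.
data has length 6. Negative index -1 maps to positive index 6 + (-1) = 5. data[5] = 13.
Sum: 14 + 13 = 27.

27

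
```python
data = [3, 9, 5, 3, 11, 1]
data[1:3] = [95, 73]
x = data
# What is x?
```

data starts as [3, 9, 5, 3, 11, 1] (length 6). The slice data[1:3] covers indices [1, 2] with values [9, 5]. Replacing that slice with [95, 73] (same length) produces [3, 95, 73, 3, 11, 1].

[3, 95, 73, 3, 11, 1]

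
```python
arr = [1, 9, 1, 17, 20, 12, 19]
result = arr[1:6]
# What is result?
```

arr has length 7. The slice arr[1:6] selects indices [1, 2, 3, 4, 5] (1->9, 2->1, 3->17, 4->20, 5->12), giving [9, 1, 17, 20, 12].

[9, 1, 17, 20, 12]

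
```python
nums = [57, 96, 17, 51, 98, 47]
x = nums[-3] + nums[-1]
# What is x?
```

nums has length 6. Negative index -3 maps to positive index 6 + (-3) = 3. nums[3] = 51.
nums has length 6. Negative index -1 maps to positive index 6 + (-1) = 5. nums[5] = 47.
Sum: 51 + 47 = 98.

98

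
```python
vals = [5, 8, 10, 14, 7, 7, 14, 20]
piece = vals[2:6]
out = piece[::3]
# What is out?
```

vals has length 8. The slice vals[2:6] selects indices [2, 3, 4, 5] (2->10, 3->14, 4->7, 5->7), giving [10, 14, 7, 7]. So piece = [10, 14, 7, 7]. piece has length 4. The slice piece[::3] selects indices [0, 3] (0->10, 3->7), giving [10, 7].

[10, 7]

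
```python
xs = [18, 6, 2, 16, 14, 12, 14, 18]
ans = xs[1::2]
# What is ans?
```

xs has length 8. The slice xs[1::2] selects indices [1, 3, 5, 7] (1->6, 3->16, 5->12, 7->18), giving [6, 16, 12, 18].

[6, 16, 12, 18]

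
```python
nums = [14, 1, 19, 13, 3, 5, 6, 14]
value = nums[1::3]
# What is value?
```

nums has length 8. The slice nums[1::3] selects indices [1, 4, 7] (1->1, 4->3, 7->14), giving [1, 3, 14].

[1, 3, 14]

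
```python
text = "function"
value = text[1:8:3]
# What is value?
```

text has length 8. The slice text[1:8:3] selects indices [1, 4, 7] (1->'u', 4->'t', 7->'n'), giving 'utn'.

'utn'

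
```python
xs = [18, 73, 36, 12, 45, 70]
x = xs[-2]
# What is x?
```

xs has length 6. Negative index -2 maps to positive index 6 + (-2) = 4. xs[4] = 45.

45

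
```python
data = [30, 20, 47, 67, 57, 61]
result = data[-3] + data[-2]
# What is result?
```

data has length 6. Negative index -3 maps to positive index 6 + (-3) = 3. data[3] = 67.
data has length 6. Negative index -2 maps to positive index 6 + (-2) = 4. data[4] = 57.
Sum: 67 + 57 = 124.

124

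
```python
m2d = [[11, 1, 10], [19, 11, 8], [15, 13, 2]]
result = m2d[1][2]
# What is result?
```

m2d[1] = [19, 11, 8]. Taking column 2 of that row yields 8.

8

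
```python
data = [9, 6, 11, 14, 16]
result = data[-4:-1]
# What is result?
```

data has length 5. The slice data[-4:-1] selects indices [1, 2, 3] (1->6, 2->11, 3->14), giving [6, 11, 14].

[6, 11, 14]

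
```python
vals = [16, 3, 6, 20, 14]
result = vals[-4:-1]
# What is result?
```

vals has length 5. The slice vals[-4:-1] selects indices [1, 2, 3] (1->3, 2->6, 3->20), giving [3, 6, 20].

[3, 6, 20]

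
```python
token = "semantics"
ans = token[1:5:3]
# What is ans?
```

token has length 9. The slice token[1:5:3] selects indices [1, 4] (1->'e', 4->'n'), giving 'en'.

'en'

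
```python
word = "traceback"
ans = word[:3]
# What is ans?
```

word has length 9. The slice word[:3] selects indices [0, 1, 2] (0->'t', 1->'r', 2->'a'), giving 'tra'.

'tra'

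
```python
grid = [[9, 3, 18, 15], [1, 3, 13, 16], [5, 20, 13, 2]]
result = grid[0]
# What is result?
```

grid has 3 rows. Row 0 is [9, 3, 18, 15].

[9, 3, 18, 15]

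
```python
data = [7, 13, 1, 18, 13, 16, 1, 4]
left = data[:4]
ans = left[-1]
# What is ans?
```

data has length 8. The slice data[:4] selects indices [0, 1, 2, 3] (0->7, 1->13, 2->1, 3->18), giving [7, 13, 1, 18]. So left = [7, 13, 1, 18]. Then left[-1] = 18.

18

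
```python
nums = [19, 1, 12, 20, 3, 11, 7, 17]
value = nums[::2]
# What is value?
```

nums has length 8. The slice nums[::2] selects indices [0, 2, 4, 6] (0->19, 2->12, 4->3, 6->7), giving [19, 12, 3, 7].

[19, 12, 3, 7]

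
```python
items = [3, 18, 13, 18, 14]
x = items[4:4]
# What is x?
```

items has length 5. The slice items[4:4] resolves to an empty index range, so the result is [].

[]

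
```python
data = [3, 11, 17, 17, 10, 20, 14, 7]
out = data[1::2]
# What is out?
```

data has length 8. The slice data[1::2] selects indices [1, 3, 5, 7] (1->11, 3->17, 5->20, 7->7), giving [11, 17, 20, 7].

[11, 17, 20, 7]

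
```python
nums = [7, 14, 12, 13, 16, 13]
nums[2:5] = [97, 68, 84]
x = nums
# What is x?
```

nums starts as [7, 14, 12, 13, 16, 13] (length 6). The slice nums[2:5] covers indices [2, 3, 4] with values [12, 13, 16]. Replacing that slice with [97, 68, 84] (same length) produces [7, 14, 97, 68, 84, 13].

[7, 14, 97, 68, 84, 13]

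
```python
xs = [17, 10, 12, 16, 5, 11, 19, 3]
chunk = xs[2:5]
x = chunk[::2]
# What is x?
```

xs has length 8. The slice xs[2:5] selects indices [2, 3, 4] (2->12, 3->16, 4->5), giving [12, 16, 5]. So chunk = [12, 16, 5]. chunk has length 3. The slice chunk[::2] selects indices [0, 2] (0->12, 2->5), giving [12, 5].

[12, 5]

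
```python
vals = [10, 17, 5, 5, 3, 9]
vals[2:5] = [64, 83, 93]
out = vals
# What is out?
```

vals starts as [10, 17, 5, 5, 3, 9] (length 6). The slice vals[2:5] covers indices [2, 3, 4] with values [5, 5, 3]. Replacing that slice with [64, 83, 93] (same length) produces [10, 17, 64, 83, 93, 9].

[10, 17, 64, 83, 93, 9]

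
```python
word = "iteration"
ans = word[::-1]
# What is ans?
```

word has length 9. The slice word[::-1] selects indices [8, 7, 6, 5, 4, 3, 2, 1, 0] (8->'n', 7->'o', 6->'i', 5->'t', 4->'a', 3->'r', 2->'e', 1->'t', 0->'i'), giving 'noitareti'.

'noitareti'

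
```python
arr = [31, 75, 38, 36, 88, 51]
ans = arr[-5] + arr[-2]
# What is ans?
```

arr has length 6. Negative index -5 maps to positive index 6 + (-5) = 1. arr[1] = 75.
arr has length 6. Negative index -2 maps to positive index 6 + (-2) = 4. arr[4] = 88.
Sum: 75 + 88 = 163.

163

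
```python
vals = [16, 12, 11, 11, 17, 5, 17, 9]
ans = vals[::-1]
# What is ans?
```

vals has length 8. The slice vals[::-1] selects indices [7, 6, 5, 4, 3, 2, 1, 0] (7->9, 6->17, 5->5, 4->17, 3->11, 2->11, 1->12, 0->16), giving [9, 17, 5, 17, 11, 11, 12, 16].

[9, 17, 5, 17, 11, 11, 12, 16]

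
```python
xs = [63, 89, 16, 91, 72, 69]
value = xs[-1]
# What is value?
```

xs has length 6. Negative index -1 maps to positive index 6 + (-1) = 5. xs[5] = 69.

69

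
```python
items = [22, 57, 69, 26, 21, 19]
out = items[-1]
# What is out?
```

items has length 6. Negative index -1 maps to positive index 6 + (-1) = 5. items[5] = 19.

19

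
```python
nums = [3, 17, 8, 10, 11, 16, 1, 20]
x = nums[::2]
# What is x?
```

nums has length 8. The slice nums[::2] selects indices [0, 2, 4, 6] (0->3, 2->8, 4->11, 6->1), giving [3, 8, 11, 1].

[3, 8, 11, 1]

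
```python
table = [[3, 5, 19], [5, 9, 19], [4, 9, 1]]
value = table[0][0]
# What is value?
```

table[0] = [3, 5, 19]. Taking column 0 of that row yields 3.

3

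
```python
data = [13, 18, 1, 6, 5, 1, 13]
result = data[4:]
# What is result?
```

data has length 7. The slice data[4:] selects indices [4, 5, 6] (4->5, 5->1, 6->13), giving [5, 1, 13].

[5, 1, 13]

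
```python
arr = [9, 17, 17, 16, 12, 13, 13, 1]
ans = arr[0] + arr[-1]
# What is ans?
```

arr has length 8. arr[0] = 9.
arr has length 8. Negative index -1 maps to positive index 8 + (-1) = 7. arr[7] = 1.
Sum: 9 + 1 = 10.

10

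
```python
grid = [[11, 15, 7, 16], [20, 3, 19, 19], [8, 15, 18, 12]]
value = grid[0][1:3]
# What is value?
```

grid[0] = [11, 15, 7, 16]. grid[0] has length 4. The slice grid[0][1:3] selects indices [1, 2] (1->15, 2->7), giving [15, 7].

[15, 7]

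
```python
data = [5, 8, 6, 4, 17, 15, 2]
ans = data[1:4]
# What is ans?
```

data has length 7. The slice data[1:4] selects indices [1, 2, 3] (1->8, 2->6, 3->4), giving [8, 6, 4].

[8, 6, 4]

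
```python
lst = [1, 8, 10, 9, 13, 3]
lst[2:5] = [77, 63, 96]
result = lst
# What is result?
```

lst starts as [1, 8, 10, 9, 13, 3] (length 6). The slice lst[2:5] covers indices [2, 3, 4] with values [10, 9, 13]. Replacing that slice with [77, 63, 96] (same length) produces [1, 8, 77, 63, 96, 3].

[1, 8, 77, 63, 96, 3]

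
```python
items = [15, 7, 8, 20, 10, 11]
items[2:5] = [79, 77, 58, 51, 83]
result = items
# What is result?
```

items starts as [15, 7, 8, 20, 10, 11] (length 6). The slice items[2:5] covers indices [2, 3, 4] with values [8, 20, 10]. Replacing that slice with [79, 77, 58, 51, 83] (different length) produces [15, 7, 79, 77, 58, 51, 83, 11].

[15, 7, 79, 77, 58, 51, 83, 11]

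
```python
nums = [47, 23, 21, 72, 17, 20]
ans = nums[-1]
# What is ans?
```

nums has length 6. Negative index -1 maps to positive index 6 + (-1) = 5. nums[5] = 20.

20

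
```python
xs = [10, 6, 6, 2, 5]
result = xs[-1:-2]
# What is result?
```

xs has length 5. The slice xs[-1:-2] resolves to an empty index range, so the result is [].

[]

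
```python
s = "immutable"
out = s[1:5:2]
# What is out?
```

s has length 9. The slice s[1:5:2] selects indices [1, 3] (1->'m', 3->'u'), giving 'mu'.

'mu'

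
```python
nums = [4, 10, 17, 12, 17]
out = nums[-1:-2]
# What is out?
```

nums has length 5. The slice nums[-1:-2] resolves to an empty index range, so the result is [].

[]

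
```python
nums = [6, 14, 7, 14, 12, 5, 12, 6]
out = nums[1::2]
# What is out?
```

nums has length 8. The slice nums[1::2] selects indices [1, 3, 5, 7] (1->14, 3->14, 5->5, 7->6), giving [14, 14, 5, 6].

[14, 14, 5, 6]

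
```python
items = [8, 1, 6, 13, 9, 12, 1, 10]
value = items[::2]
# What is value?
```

items has length 8. The slice items[::2] selects indices [0, 2, 4, 6] (0->8, 2->6, 4->9, 6->1), giving [8, 6, 9, 1].

[8, 6, 9, 1]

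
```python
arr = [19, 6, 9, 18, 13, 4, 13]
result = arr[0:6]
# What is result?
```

arr has length 7. The slice arr[0:6] selects indices [0, 1, 2, 3, 4, 5] (0->19, 1->6, 2->9, 3->18, 4->13, 5->4), giving [19, 6, 9, 18, 13, 4].

[19, 6, 9, 18, 13, 4]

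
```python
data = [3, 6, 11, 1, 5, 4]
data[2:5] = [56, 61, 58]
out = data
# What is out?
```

data starts as [3, 6, 11, 1, 5, 4] (length 6). The slice data[2:5] covers indices [2, 3, 4] with values [11, 1, 5]. Replacing that slice with [56, 61, 58] (same length) produces [3, 6, 56, 61, 58, 4].

[3, 6, 56, 61, 58, 4]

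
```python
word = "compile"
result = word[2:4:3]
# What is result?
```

word has length 7. The slice word[2:4:3] selects indices [2] (2->'m'), giving 'm'.

'm'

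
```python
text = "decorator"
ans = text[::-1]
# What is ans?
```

text has length 9. The slice text[::-1] selects indices [8, 7, 6, 5, 4, 3, 2, 1, 0] (8->'r', 7->'o', 6->'t', 5->'a', 4->'r', 3->'o', 2->'c', 1->'e', 0->'d'), giving 'rotaroced'.

'rotaroced'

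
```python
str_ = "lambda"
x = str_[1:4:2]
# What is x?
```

str_ has length 6. The slice str_[1:4:2] selects indices [1, 3] (1->'a', 3->'b'), giving 'ab'.

'ab'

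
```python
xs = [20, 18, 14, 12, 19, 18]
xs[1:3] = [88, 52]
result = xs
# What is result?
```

xs starts as [20, 18, 14, 12, 19, 18] (length 6). The slice xs[1:3] covers indices [1, 2] with values [18, 14]. Replacing that slice with [88, 52] (same length) produces [20, 88, 52, 12, 19, 18].

[20, 88, 52, 12, 19, 18]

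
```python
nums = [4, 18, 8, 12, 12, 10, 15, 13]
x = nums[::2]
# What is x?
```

nums has length 8. The slice nums[::2] selects indices [0, 2, 4, 6] (0->4, 2->8, 4->12, 6->15), giving [4, 8, 12, 15].

[4, 8, 12, 15]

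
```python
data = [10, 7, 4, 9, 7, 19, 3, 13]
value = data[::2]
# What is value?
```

data has length 8. The slice data[::2] selects indices [0, 2, 4, 6] (0->10, 2->4, 4->7, 6->3), giving [10, 4, 7, 3].

[10, 4, 7, 3]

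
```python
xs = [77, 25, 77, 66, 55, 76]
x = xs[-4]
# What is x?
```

xs has length 6. Negative index -4 maps to positive index 6 + (-4) = 2. xs[2] = 77.

77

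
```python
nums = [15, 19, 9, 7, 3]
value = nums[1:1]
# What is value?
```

nums has length 5. The slice nums[1:1] resolves to an empty index range, so the result is [].

[]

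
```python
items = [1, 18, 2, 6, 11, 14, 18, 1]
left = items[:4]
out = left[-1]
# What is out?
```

items has length 8. The slice items[:4] selects indices [0, 1, 2, 3] (0->1, 1->18, 2->2, 3->6), giving [1, 18, 2, 6]. So left = [1, 18, 2, 6]. Then left[-1] = 6.

6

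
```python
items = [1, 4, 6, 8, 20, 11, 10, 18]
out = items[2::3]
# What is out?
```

items has length 8. The slice items[2::3] selects indices [2, 5] (2->6, 5->11), giving [6, 11].

[6, 11]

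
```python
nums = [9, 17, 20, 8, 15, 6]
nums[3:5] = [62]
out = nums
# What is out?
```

nums starts as [9, 17, 20, 8, 15, 6] (length 6). The slice nums[3:5] covers indices [3, 4] with values [8, 15]. Replacing that slice with [62] (different length) produces [9, 17, 20, 62, 6].

[9, 17, 20, 62, 6]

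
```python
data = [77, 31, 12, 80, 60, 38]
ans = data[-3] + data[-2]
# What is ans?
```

data has length 6. Negative index -3 maps to positive index 6 + (-3) = 3. data[3] = 80.
data has length 6. Negative index -2 maps to positive index 6 + (-2) = 4. data[4] = 60.
Sum: 80 + 60 = 140.

140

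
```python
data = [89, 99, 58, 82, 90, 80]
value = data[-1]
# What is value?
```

data has length 6. Negative index -1 maps to positive index 6 + (-1) = 5. data[5] = 80.

80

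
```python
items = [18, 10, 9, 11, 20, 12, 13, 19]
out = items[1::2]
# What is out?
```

items has length 8. The slice items[1::2] selects indices [1, 3, 5, 7] (1->10, 3->11, 5->12, 7->19), giving [10, 11, 12, 19].

[10, 11, 12, 19]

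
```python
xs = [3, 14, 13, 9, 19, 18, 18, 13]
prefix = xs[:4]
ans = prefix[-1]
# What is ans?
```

xs has length 8. The slice xs[:4] selects indices [0, 1, 2, 3] (0->3, 1->14, 2->13, 3->9), giving [3, 14, 13, 9]. So prefix = [3, 14, 13, 9]. Then prefix[-1] = 9.

9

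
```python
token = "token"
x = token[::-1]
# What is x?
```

token has length 5. The slice token[::-1] selects indices [4, 3, 2, 1, 0] (4->'n', 3->'e', 2->'k', 1->'o', 0->'t'), giving 'nekot'.

'nekot'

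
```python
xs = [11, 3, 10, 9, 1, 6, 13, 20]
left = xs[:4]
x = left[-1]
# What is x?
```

xs has length 8. The slice xs[:4] selects indices [0, 1, 2, 3] (0->11, 1->3, 2->10, 3->9), giving [11, 3, 10, 9]. So left = [11, 3, 10, 9]. Then left[-1] = 9.

9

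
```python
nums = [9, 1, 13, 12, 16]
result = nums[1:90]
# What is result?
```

nums has length 5. The slice nums[1:90] selects indices [1, 2, 3, 4] (1->1, 2->13, 3->12, 4->16), giving [1, 13, 12, 16].

[1, 13, 12, 16]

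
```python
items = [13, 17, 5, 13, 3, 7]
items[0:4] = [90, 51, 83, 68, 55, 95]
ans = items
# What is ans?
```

items starts as [13, 17, 5, 13, 3, 7] (length 6). The slice items[0:4] covers indices [0, 1, 2, 3] with values [13, 17, 5, 13]. Replacing that slice with [90, 51, 83, 68, 55, 95] (different length) produces [90, 51, 83, 68, 55, 95, 3, 7].

[90, 51, 83, 68, 55, 95, 3, 7]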